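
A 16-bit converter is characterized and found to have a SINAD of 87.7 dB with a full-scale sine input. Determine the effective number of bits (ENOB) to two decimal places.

14.28 bits

ENOB = (SINAD − 1.76) / 6.02 = (87.7 − 1.76)/6.02 = 14.276.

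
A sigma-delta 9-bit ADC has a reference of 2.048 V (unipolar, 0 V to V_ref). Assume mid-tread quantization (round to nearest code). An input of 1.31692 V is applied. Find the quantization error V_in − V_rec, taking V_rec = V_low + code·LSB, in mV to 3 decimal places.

LSB = 2.048/2^9 = 4.000 mV.
(V_in − V_low)/LSB = (1.31692 − 0)/0.004 = 329.2300 → code 329 (round).
Reconstructed: 1.316 V.
Difference: 0.00092 V → 0.920 mV.

0.920 mV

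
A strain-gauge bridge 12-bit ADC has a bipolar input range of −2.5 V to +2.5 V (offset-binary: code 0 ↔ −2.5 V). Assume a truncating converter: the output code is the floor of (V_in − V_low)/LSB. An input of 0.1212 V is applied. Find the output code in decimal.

code 2147

With 4096 levels over 5 V, one step is 1.221 mV.
Input sits at 2147.287 steps above V_low.
Floor → code 2147.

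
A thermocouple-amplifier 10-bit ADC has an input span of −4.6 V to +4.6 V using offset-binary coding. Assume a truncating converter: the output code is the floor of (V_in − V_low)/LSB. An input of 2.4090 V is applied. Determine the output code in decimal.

With 1024 levels over 9.2 V, one step is 8.984 mV.
(V_in − V_low)/LSB = (2.4090 − (−4.6)) / 0.00898437 = 780.132.
Floor → code 780.

code 780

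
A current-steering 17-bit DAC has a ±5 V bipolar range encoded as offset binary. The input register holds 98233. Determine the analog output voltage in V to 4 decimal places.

LSB = 10 V / 2^17 = 76.29 µV.
V_out = (−5) + 98233 × 7.62939e-05 V = 2.49458 V.

2.4946 V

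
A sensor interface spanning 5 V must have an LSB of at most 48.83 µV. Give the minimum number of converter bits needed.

17 bits

Number of steps required ≥ 5 V / 48.83 µV = 102396.07.
Need 2^N ≥ 102396.07; 2^16 = 65536, 2^17 = 131072.
Minimum N = 17.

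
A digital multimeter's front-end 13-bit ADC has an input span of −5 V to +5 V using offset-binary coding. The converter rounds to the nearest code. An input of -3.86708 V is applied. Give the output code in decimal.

code 928

With 8192 levels over 10 V, one step is 1.221 mV.
Input sits at 928.088 steps above V_low.
Round → code 928.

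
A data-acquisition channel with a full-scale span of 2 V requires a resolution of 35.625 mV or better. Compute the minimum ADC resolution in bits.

Number of steps required ≥ 2 V / 35.625 mV = 56.14.
Need 2^N ≥ 56.14; 2^5 = 32, 2^6 = 64.
Minimum N = 6.

6 bits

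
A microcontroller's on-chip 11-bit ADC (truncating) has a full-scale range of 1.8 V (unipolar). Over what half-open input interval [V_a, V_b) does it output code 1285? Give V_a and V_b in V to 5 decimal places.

LSB = 1.8/2^11 = 0.879 mV.
V_a = V_low + 1285·LSB = 1.12939 V; V_b = V_low + 1286·LSB = 1.13027 V.

[1.12939 V, 1.13027 V)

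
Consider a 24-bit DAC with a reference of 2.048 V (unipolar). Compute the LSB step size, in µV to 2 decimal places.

0.12 µV

Full-scale span = 2.048 V.
LSB = 2.048 / 2^24 = 2.048 / 16777216 = 1.2207e-07 V = 0.12 µV.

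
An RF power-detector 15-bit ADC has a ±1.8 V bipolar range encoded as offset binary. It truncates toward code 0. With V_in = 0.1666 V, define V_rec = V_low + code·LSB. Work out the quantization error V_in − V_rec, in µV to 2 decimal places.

47.27 µV

One LSB is 3.6 V / 32768 = 109.86 µV.
(V_in − V_low)/LSB = (0.1666 − (−1.8))/0.000109863 = 17900.4302 → code 17900 (floor).
Code 17900 maps back to (−1.8) + 17900×0.000109863 V = 0.16655273 V.
Error = 0.1666 − 0.16655273 = 4.72656e-05 V = 47.27 µV.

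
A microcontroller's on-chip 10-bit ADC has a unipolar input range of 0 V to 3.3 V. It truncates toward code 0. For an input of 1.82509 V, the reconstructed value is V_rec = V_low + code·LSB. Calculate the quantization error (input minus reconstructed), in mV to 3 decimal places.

1.067 mV

Step size: 3.3 V ÷ 2^10 = 3.223 mV.
(1.82509 − 0)/0.00322266 = 566.3310; ⌊·⌋ gives code 566.
Reconstructed: 1.8240234 V.
Difference: 0.00106656 V → 1.067 mV.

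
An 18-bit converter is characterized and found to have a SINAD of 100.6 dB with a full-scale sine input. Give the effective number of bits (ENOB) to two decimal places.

ENOB = (SINAD − 1.76) / 6.02 = (100.6 − 1.76)/6.02 = 16.419.

16.42 bits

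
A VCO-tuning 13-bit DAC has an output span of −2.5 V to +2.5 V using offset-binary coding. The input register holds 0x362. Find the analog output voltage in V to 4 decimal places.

-1.9714 V

LSB = 5 V / 2^13 = 0.610 mV.
Code 0x362 = 866 decimal.
V_out = (−2.5) + 866 × 0.000610352 V = -1.97144 V.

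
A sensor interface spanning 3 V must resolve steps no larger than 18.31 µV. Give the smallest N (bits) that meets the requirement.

18 bits

Number of steps required ≥ 3 V / 18.31 µV = 163844.89.
Need 2^N ≥ 163844.89; 2^17 = 131072, 2^18 = 262144.
Minimum N = 18.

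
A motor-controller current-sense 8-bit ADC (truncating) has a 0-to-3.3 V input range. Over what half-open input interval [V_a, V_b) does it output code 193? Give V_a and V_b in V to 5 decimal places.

LSB = 3.3/2^8 = 12.891 mV.
V_a = V_low + 193·LSB = 2.48789 V; V_b = V_low + 194·LSB = 2.50078 V.

[2.48789 V, 2.50078 V)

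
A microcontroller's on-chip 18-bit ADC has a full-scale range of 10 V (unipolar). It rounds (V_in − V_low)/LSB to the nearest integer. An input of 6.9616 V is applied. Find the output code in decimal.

Full-scale span = 10 V; LSB = 10/2^18 = 38.15 µV.
Input sits at 182494.167 steps above V_low.
round(182494.167) = 182494.

code 182494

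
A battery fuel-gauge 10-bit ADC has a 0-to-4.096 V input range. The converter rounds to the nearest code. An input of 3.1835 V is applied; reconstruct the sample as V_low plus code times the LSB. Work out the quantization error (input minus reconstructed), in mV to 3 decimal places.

-0.500 mV

Step size: 4.096 V ÷ 2^10 = 4.000 mV.
Scaled input = 795.8750 LSBs, so code = 796.
Code 796 maps back to 0 + 796×0.004 V = 3.184 V.
Error = 3.1835 − 3.184 = -0.0005 V = -0.500 mV.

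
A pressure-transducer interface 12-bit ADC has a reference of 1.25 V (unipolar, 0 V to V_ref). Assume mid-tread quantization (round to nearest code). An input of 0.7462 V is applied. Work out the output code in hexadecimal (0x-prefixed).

code 0x98D (decimal 2445)

LSB = 1.25 V / 4096 = 305.18 µV.
(V_in − V_low)/LSB = (0.7462 − 0) / 0.000305176 = 2445.148.
So the output code is 2445.
In hexadecimal (0x-prefixed): 0x98D.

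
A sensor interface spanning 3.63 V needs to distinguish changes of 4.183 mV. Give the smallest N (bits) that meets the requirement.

10 bits

Number of steps required ≥ 3.63 V / 4.183 mV = 867.80.
Need 2^N ≥ 867.80; 2^9 = 512, 2^10 = 1024.
Minimum N = 10.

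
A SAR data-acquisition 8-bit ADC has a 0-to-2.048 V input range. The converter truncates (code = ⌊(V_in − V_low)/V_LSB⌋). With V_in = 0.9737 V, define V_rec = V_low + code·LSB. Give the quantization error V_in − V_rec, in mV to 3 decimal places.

LSB = 2.048/2^8 = 8.000 mV.
Scaled input = 121.7125 LSBs, so code = 121.
Code 121 maps back to 0 + 121×0.008 V = 0.968 V.
Error = 0.9737 − 0.968 = 0.0057 V = 5.700 mV.

5.700 mV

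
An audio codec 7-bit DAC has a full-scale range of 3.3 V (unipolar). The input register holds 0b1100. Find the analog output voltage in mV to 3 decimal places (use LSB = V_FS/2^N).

309.375 mV

LSB = 3.3 V / 2^7 = 25.781 mV.
Code 0b1100 = 12 decimal.
V_out = 0 + 12 × 0.0257812 V = 0.309375 V.
= 309.375 mV.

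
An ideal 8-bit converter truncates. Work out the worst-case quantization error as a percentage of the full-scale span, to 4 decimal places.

Truncating → worst-case error = 1 LSB = V_FS/2^8, so 100/256 = 0.390625 % of full scale.

0.3906 %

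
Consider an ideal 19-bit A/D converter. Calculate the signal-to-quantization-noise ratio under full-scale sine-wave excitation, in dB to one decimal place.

116.1 dB

SNR ≈ 6.02·N + 1.76 dB = 6.02·19 + 1.76 = 116.14 dB.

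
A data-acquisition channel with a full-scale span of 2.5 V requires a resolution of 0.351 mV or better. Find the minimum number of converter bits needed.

13 bits

Number of steps required ≥ 2.5 V / 0.351 mV = 7122.51.
Need 2^N ≥ 7122.51; 2^12 = 4096, 2^13 = 8192.
Minimum N = 13.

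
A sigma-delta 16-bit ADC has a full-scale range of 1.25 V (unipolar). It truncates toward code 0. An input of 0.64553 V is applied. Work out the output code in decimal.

code 33844

With 65536 levels over 1.25 V, one step is 19.07 µV.
(0.64553 − 0) / 1.90735e-05 = 33844.363 LSBs.
⌊·⌋(33844.363) = 33844.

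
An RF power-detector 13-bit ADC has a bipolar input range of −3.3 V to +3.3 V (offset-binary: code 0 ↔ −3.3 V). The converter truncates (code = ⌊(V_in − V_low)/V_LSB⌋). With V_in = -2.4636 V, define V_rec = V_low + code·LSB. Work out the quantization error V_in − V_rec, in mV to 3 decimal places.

0.121 mV

One LSB is 6.6 V / 8192 = 0.806 mV.
(V_in − V_low)/LSB = (-2.4636 − (−3.3))/0.000805664 = 1038.1498 → code 1038 (floor).
Code 1038 maps back to (−3.3) + 1038×0.000805664 V = -2.4637207 V.
Difference: 0.000120703 V → 0.121 mV.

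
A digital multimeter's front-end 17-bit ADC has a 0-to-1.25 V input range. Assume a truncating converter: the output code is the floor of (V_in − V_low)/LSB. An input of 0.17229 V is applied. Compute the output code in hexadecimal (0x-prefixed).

code 0x4691 (decimal 18065)

LSB = 1.25 V / 131072 = 9.54 µV.
(V_in − V_low)/LSB = (0.17229 − 0) / 9.53674e-06 = 18065.916.
Floor → code 18065.
In hexadecimal (0x-prefixed): 0x4691.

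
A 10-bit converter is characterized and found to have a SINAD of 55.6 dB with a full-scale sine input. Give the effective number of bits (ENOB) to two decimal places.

ENOB = (SINAD − 1.76) / 6.02 = (55.6 − 1.76)/6.02 = 8.944.

8.94 bits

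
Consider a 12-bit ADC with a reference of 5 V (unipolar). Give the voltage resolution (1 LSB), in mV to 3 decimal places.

1.221 mV

Full-scale span = 5 V.
LSB = 5 / 2^12 = 5 / 4096 = 0.0012207 V = 1.221 mV.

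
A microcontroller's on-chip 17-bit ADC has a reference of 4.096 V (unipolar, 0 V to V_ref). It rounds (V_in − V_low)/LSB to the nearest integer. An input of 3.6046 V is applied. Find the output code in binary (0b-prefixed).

Full-scale span = 4.096 V; LSB = 4.096/2^17 = 31.25 µV.
Input sits at 115347.200 steps above V_low.
round(115347.200) = 115347.
In binary (0b-prefixed): 0b11100001010010011.

code 0b11100001010010011 (decimal 115347)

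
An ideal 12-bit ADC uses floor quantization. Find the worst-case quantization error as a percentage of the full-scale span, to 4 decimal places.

Truncating → worst-case error = 1 LSB = V_FS/2^12, so 100/4096 = 0.0244141 % of full scale.

0.0244 %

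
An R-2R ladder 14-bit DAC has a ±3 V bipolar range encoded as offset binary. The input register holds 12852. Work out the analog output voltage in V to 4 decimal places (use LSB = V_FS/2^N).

LSB = 6 V / 2^14 = 366.21 µV.
V_out = (−3) + 12852 × 0.000366211 V = 1.70654 V.

1.7065 V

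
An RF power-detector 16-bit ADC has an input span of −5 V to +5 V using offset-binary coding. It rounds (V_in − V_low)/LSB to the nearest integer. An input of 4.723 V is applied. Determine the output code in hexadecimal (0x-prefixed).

LSB = 10 V / 65536 = 152.59 µV.
(V_in − V_low)/LSB = (4.723 − (−5)) / 0.000152588 = 63720.653.
So the output code is 63721.
In hexadecimal (0x-prefixed): 0xF8E9.

code 0xF8E9 (decimal 63721)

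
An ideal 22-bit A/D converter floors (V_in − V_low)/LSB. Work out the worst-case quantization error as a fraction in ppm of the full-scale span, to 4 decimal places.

0.2384 ppm

Truncating → worst-case error = 1 LSB = V_FS/2^22, so 1e+06/4194304 = 0.238419 ppm of full scale.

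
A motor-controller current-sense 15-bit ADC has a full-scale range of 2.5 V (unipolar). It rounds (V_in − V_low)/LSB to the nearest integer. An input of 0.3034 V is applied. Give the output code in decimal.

code 3977

With 32768 levels over 2.5 V, one step is 76.29 µV.
Input sits at 3976.724 steps above V_low.
round(3976.724) = 3977.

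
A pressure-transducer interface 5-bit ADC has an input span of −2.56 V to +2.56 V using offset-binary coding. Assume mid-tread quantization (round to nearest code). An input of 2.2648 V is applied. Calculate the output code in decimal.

Full-scale span = 5.12 V; LSB = 5.12/2^5 = 160.000 mV.
(V_in − V_low)/LSB = (2.2648 − (−2.56)) / 0.16 = 30.155.
Round → code 30.

code 30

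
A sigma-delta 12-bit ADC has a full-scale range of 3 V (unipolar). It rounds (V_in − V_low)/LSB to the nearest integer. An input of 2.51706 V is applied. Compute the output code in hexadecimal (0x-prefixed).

code 0xD6D (decimal 3437)

Full-scale span = 3 V; LSB = 3/2^12 = 0.732 mV.
(V_in − V_low)/LSB = (2.51706 − 0) / 0.000732422 = 3436.626.
Round → code 3437.
In hexadecimal (0x-prefixed): 0xD6D.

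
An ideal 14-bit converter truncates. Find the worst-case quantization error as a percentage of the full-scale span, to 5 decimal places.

Truncating → worst-case error = 1 LSB = V_FS/2^14, so 100/16384 = 0.00610352 % of full scale.

0.00610 %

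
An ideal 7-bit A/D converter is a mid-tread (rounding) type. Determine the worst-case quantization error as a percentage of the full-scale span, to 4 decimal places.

Rounding → worst-case error = ½ LSB = V_FS/2^8, so 100/256 = 0.390625 % of full scale.

0.3906 %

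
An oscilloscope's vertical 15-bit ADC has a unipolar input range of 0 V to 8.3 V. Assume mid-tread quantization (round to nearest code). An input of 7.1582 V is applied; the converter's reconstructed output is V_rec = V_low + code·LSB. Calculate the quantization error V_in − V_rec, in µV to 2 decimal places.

57.91 µV

One LSB is 8.3 V / 32768 = 253.30 µV.
(V_in − V_low)/LSB = (7.1582 − 0)/0.000253296 = 28260.2286 → code 28260 (round).
Reconstructed: 7.1581421 V.
Difference: 5.79102e-05 V → 57.91 µV.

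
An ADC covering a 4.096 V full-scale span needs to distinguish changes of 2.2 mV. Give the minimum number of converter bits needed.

Number of steps required ≥ 4.096 V / 2.2 mV = 1861.82.
Need 2^N ≥ 1861.82; 2^10 = 1024, 2^11 = 2048.
Minimum N = 11.

11 bits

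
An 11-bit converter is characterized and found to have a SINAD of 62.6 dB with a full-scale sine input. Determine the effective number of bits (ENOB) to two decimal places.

10.11 bits

ENOB = (SINAD − 1.76) / 6.02 = (62.6 − 1.76)/6.02 = 10.106.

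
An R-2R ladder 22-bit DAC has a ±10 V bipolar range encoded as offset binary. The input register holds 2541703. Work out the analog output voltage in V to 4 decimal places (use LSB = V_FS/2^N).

LSB = 20 V / 2^22 = 4.77 µV.
V_out = (−10) + 2541703 × 4.76837e-06 V = 2.11978 V.

2.1198 V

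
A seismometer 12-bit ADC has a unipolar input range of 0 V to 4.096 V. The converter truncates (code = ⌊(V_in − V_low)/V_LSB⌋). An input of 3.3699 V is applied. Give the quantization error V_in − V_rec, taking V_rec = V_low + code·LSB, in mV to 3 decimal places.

0.900 mV

Step size: 4.096 V ÷ 2^12 = 1.000 mV.
(V_in − V_low)/LSB = (3.3699 − 0)/0.001 = 3369.9000 → code 3369 (floor).
V_rec = 0 + 3369·0.001 = 3.369 V.
V_in − V_rec = 0.0009 V = 0.900 mV.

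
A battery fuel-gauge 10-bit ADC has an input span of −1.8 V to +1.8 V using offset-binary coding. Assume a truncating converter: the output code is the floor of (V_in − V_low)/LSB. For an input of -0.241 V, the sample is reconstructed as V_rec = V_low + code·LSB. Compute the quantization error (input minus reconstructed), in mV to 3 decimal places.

Step size: 3.6 V ÷ 2^10 = 3.516 mV.
(-0.241 − (−1.8))/0.00351563 = 443.4489; ⌊·⌋ gives code 443.
V_rec = (−1.8) + 443·0.00351563 = -0.24257813 V.
V_in − V_rec = 0.00157813 V = 1.578 mV.

1.578 mV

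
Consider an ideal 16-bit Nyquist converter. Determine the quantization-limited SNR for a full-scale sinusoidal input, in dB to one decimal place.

98.1 dB

SNR ≈ 6.02·N + 1.76 dB = 6.02·16 + 1.76 = 98.08 dB.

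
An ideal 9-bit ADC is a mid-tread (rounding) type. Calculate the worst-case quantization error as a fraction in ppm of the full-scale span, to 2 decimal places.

976.56 ppm

Rounding → worst-case error = ½ LSB = V_FS/2^10, so 1e+06/1024 = 976.562 ppm of full scale.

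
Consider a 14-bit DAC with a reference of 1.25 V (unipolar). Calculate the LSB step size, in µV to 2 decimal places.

Full-scale span = 1.25 V.
LSB = 1.25 / 2^14 = 1.25 / 16384 = 7.62939e-05 V = 76.29 µV.

76.29 µV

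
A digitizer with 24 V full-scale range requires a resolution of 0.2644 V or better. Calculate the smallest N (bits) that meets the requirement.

7 bits

Number of steps required ≥ 24 V / 0.2644 V = 90.77.
Need 2^N ≥ 90.77; 2^6 = 64, 2^7 = 128.
Minimum N = 7.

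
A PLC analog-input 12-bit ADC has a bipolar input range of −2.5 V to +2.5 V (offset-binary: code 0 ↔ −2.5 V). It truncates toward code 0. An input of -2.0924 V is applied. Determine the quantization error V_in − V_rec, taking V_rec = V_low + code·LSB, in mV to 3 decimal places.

Step size: 5 V ÷ 2^12 = 1.221 mV.
(V_in − V_low)/LSB = (-2.0924 − (−2.5))/0.0012207 = 333.9059 → code 333 (floor).
V_rec = (−2.5) + 333·0.0012207 = -2.0935059 V.
Difference: 0.00110586 V → 1.106 mV.

1.106 mV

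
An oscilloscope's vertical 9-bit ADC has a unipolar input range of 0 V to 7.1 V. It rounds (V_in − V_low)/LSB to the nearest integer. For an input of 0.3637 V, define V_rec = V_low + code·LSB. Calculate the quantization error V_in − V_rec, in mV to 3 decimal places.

Step size: 7.1 V ÷ 2^9 = 13.867 mV.
(0.3637 − 0)/0.0138672 = 26.2274; round gives code 26.
V_rec = 0 + 26·0.0138672 = 0.36054687 V.
Error = 0.3637 − 0.36054687 = 0.00315313 V = 3.153 mV.

3.153 mV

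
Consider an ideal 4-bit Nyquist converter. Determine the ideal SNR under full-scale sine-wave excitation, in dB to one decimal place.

SNR ≈ 6.02·N + 1.76 dB = 6.02·4 + 1.76 = 25.84 dB.

25.8 dB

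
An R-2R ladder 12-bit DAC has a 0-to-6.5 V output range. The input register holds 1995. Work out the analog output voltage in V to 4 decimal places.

LSB = 6.5 V / 2^12 = 1.587 mV.
V_out = 0 + 1995 × 0.00158691 V = 3.16589 V.

3.1659 V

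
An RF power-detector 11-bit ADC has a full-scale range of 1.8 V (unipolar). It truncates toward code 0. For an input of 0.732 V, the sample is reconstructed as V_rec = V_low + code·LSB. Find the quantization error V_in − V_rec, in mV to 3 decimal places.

One LSB is 1.8 V / 2048 = 0.879 mV.
(0.732 − 0)/0.000878906 = 832.8533; ⌊·⌋ gives code 832.
Code 832 maps back to 0 + 832×0.000878906 V = 0.73125 V.
Difference: 0.00075 V → 0.750 mV.

0.750 mV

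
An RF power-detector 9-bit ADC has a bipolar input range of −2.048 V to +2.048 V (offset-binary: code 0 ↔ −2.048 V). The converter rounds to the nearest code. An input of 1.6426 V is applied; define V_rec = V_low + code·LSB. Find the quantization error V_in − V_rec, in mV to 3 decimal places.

One LSB is 4.096 V / 512 = 8.000 mV.
(1.6426 − (−2.048))/0.008 = 461.3250; round gives code 461.
V_rec = (−2.048) + 461·0.008 = 1.64 V.
Error = 1.6426 − 1.64 = 0.0026 V = 2.600 mV.

2.600 mV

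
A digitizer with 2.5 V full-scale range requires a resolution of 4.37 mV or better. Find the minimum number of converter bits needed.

10 bits

Number of steps required ≥ 2.5 V / 4.37 mV = 572.08.
Need 2^N ≥ 572.08; 2^9 = 512, 2^10 = 1024.
Minimum N = 10.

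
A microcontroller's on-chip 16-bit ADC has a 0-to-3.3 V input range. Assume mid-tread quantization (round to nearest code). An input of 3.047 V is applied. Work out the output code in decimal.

code 60512

With 65536 levels over 3.3 V, one step is 50.35 µV.
(V_in − V_low)/LSB = (3.047 − 0) / 5.0354e-05 = 60511.573.
Round → code 60512.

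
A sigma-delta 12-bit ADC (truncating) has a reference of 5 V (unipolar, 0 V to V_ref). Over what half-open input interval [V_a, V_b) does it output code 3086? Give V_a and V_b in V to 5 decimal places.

[3.76709 V, 3.76831 V)

LSB = 5/2^12 = 1.221 mV.
V_a = V_low + 3086·LSB = 3.76709 V; V_b = V_low + 3087·LSB = 3.76831 V.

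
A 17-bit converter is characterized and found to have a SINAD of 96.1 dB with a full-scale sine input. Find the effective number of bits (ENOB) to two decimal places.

15.67 bits

ENOB = (SINAD − 1.76) / 6.02 = (96.1 − 1.76)/6.02 = 15.671.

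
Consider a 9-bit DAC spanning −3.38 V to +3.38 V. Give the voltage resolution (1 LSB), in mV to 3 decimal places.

13.203 mV

Full-scale span = 6.76 V.
LSB = 6.76 / 2^9 = 6.76 / 512 = 0.0132031 V = 13.203 mV.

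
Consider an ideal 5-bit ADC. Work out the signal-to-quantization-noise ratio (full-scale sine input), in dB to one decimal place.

SNR ≈ 6.02·N + 1.76 dB = 6.02·5 + 1.76 = 31.86 dB.

31.9 dB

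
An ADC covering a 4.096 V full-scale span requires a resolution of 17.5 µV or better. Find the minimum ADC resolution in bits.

Number of steps required ≥ 4.096 V / 17.5 µV = 234057.14.
Need 2^N ≥ 234057.14; 2^17 = 131072, 2^18 = 262144.
Minimum N = 18.

18 bits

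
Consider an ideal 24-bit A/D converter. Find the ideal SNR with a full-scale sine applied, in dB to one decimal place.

SNR ≈ 6.02·N + 1.76 dB = 6.02·24 + 1.76 = 146.24 dB.

146.2 dB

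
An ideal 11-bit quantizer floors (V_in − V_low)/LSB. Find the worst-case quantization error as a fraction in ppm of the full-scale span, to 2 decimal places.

488.28 ppm

Truncating → worst-case error = 1 LSB = V_FS/2^11, so 1e+06/2048 = 488.281 ppm of full scale.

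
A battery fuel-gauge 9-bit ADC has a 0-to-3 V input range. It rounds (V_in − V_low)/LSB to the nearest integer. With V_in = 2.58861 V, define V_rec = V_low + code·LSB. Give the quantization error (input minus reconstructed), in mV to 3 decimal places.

-1.234 mV

Step size: 3 V ÷ 2^9 = 5.859 mV.
(2.58861 − 0)/0.00585938 = 441.7894; round gives code 442.
Reconstructed: 2.5898438 V.
Difference: -0.00123375 V → -1.234 mV.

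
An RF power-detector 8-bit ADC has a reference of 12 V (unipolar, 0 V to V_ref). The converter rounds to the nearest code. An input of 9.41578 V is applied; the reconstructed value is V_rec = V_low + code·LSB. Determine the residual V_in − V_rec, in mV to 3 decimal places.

-6.095 mV

One LSB is 12 V / 256 = 46.875 mV.
(9.41578 − 0)/0.046875 = 200.8700; round gives code 201.
Code 201 maps back to 0 + 201×0.046875 V = 9.421875 V.
V_in − V_rec = -0.006095 V = -6.095 mV.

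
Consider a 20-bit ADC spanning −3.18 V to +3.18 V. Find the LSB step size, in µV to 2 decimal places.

6.07 µV

Full-scale span = 6.36 V.
LSB = 6.36 / 2^20 = 6.36 / 1048576 = 6.06537e-06 V = 6.07 µV.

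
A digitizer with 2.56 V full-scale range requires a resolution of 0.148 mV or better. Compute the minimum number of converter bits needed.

15 bits

Number of steps required ≥ 2.56 V / 0.148 mV = 17297.30.
Need 2^N ≥ 17297.30; 2^14 = 16384, 2^15 = 32768.
Minimum N = 15.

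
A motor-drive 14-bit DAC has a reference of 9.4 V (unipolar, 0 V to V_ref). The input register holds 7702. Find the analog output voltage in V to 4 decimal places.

4.4189 V

LSB = 9.4 V / 2^14 = 0.574 mV.
V_out = 0 + 7702 × 0.00057373 V = 4.41887 V.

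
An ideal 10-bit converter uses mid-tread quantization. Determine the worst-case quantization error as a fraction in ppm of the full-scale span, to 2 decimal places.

Rounding → worst-case error = ½ LSB = V_FS/2^11, so 1e+06/2048 = 488.281 ppm of full scale.

488.28 ppm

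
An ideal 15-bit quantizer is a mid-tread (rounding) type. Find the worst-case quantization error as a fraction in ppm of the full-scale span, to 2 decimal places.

15.26 ppm

Rounding → worst-case error = ½ LSB = V_FS/2^16, so 1e+06/65536 = 15.2588 ppm of full scale.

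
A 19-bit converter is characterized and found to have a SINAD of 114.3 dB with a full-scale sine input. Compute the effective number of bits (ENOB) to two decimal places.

ENOB = (SINAD − 1.76) / 6.02 = (114.3 − 1.76)/6.02 = 18.694.

18.69 bits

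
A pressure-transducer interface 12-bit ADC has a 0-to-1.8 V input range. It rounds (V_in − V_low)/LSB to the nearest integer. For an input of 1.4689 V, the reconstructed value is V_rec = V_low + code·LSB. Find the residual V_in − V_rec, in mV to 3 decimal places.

Step size: 1.8 V ÷ 2^12 = 439.45 µV.
(1.4689 − 0)/0.000439453 = 3342.5636; round gives code 3343.
V_rec = 0 + 3343·0.000439453 = 1.4690918 V.
Error = 1.4689 − 1.4690918 = -0.000191797 V = -0.192 mV.

-0.192 mV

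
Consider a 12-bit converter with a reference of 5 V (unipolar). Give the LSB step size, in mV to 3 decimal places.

1.221 mV

Full-scale span = 5 V.
LSB = 5 / 2^12 = 5 / 4096 = 0.0012207 V = 1.221 mV.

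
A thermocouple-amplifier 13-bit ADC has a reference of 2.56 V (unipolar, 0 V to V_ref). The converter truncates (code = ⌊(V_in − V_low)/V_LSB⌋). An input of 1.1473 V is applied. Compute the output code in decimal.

With 8192 levels over 2.56 V, one step is 312.50 µV.
(1.1473 − 0) / 0.0003125 = 3671.360 LSBs.
So the output code is 3671.

code 3671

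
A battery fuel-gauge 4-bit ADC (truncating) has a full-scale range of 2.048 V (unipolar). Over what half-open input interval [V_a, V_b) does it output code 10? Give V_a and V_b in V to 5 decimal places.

[1.28000 V, 1.40800 V)

LSB = 2.048/2^4 = 128.000 mV.
V_a = V_low + 10·LSB = 1.28 V; V_b = V_low + 11·LSB = 1.408 V.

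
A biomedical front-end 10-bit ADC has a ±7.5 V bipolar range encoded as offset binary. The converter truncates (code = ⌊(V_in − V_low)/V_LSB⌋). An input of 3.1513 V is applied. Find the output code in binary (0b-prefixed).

code 0b1011010111 (decimal 727)

With 1024 levels over 15 V, one step is 14.648 mV.
Input sits at 727.129 steps above V_low.
Floor → code 727.
In binary (0b-prefixed): 0b1011010111.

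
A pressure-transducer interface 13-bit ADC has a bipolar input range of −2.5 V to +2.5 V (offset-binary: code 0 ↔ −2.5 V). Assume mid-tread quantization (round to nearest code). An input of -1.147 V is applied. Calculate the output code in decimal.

code 2217

Full-scale span = 5 V; LSB = 5/2^13 = 0.610 mV.
Input sits at 2216.755 steps above V_low.
So the output code is 2217.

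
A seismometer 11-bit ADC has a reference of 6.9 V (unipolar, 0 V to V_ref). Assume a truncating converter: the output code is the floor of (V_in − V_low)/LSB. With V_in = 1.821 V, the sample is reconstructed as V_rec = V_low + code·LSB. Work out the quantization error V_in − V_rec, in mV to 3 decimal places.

One LSB is 6.9 V / 2048 = 3.369 mV.
Scaled input = 540.4939 LSBs, so code = 540.
Code 540 maps back to 0 + 540×0.00336914 V = 1.8193359 V.
Difference: 0.00166406 V → 1.664 mV.

1.664 mV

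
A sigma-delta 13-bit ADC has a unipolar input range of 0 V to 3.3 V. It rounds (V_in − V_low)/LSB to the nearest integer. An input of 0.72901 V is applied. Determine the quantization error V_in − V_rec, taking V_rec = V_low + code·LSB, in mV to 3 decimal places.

-0.116 mV

Step size: 3.3 V ÷ 2^13 = 402.83 µV.
(0.72901 − 0)/0.000402832 = 1809.7121; round gives code 1810.
Reconstructed: 0.72912598 V.
V_in − V_rec = -0.000115977 V = -0.116 mV.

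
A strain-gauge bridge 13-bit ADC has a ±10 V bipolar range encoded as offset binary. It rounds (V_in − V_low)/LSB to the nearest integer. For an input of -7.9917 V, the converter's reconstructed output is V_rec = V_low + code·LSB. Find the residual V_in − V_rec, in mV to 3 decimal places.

-0.977 mV

Step size: 20 V ÷ 2^13 = 2.441 mV.
Scaled input = 822.5997 LSBs, so code = 823.
V_rec = (−10) + 823·0.00244141 = -7.9907227 V.
V_in − V_rec = -0.000977344 V = -0.977 mV.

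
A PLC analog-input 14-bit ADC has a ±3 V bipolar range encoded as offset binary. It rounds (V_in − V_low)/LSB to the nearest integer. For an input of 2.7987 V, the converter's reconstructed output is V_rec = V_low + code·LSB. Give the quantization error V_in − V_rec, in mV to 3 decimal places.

0.116 mV

Step size: 6 V ÷ 2^14 = 366.21 µV.
Scaled input = 15834.3168 LSBs, so code = 15834.
Code 15834 maps back to (−3) + 15834×0.000366211 V = 2.798584 V.
V_in − V_rec = 0.000116016 V = 0.116 mV.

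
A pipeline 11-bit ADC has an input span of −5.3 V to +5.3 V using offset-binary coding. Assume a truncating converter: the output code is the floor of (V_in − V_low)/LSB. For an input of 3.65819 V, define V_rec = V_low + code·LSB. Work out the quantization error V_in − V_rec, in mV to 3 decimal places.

4.088 mV

LSB = 10.6/2^11 = 5.176 mV.
(3.65819 − (−5.3))/0.00517578 = 1730.7899; ⌊·⌋ gives code 1730.
Code 1730 maps back to (−5.3) + 1730×0.00517578 V = 3.6541016 V.
V_in − V_rec = 0.00408844 V = 4.088 mV.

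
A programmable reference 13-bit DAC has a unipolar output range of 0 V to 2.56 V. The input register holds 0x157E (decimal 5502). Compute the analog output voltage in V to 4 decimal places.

LSB = 2.56 V / 2^13 = 312.50 µV.
Code 0x157E = 5502 decimal.
V_out = 0 + 5502 × 0.0003125 V = 1.71938 V.

1.7194 V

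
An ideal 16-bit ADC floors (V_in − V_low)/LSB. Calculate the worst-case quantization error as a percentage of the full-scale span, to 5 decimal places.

Truncating → worst-case error = 1 LSB = V_FS/2^16, so 100/65536 = 0.00152588 % of full scale.

0.00153 %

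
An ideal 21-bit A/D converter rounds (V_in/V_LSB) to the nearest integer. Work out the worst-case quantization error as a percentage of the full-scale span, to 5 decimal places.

Rounding → worst-case error = ½ LSB = V_FS/2^22, so 100/4194304 = 2.38419e-05 % of full scale.

0.00002 %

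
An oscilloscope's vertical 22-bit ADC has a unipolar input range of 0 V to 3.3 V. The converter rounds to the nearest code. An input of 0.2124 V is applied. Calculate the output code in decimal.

With 4194304 levels over 3.3 V, one step is 0.79 µV.
(V_in − V_low)/LSB = (0.2124 − 0) / 7.86781e-07 = 269960.657.
Round → code 269961.

code 269961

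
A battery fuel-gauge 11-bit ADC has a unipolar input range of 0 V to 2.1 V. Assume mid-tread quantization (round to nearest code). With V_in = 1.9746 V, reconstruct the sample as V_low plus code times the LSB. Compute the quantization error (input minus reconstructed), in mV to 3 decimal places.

-0.302 mV

LSB = 2.1/2^11 = 1.025 mV.
(1.9746 − 0)/0.00102539 = 1925.7051; round gives code 1926.
Code 1926 maps back to 0 + 1926×0.00102539 V = 1.9749023 V.
Error = 1.9746 − 1.9749023 = -0.000302344 V = -0.302 mV.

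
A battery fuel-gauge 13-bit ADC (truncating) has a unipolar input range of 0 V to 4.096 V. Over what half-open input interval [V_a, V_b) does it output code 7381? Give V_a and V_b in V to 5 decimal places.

LSB = 4.096/2^13 = 0.500 mV.
V_a = V_low + 7381·LSB = 3.6905 V; V_b = V_low + 7382·LSB = 3.691 V.

[3.69050 V, 3.69100 V)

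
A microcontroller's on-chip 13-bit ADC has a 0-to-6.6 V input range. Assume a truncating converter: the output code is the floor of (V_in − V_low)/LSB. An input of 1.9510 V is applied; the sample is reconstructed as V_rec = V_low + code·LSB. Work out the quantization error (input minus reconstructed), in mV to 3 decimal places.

One LSB is 6.6 V / 8192 = 0.806 mV.
(V_in − V_low)/LSB = (1.9510 − 0)/0.000805664 = 2421.6048 → code 2421 (floor).
Reconstructed: 1.9505127 V.
Difference: 0.000487305 V → 0.487 mV.

0.487 mV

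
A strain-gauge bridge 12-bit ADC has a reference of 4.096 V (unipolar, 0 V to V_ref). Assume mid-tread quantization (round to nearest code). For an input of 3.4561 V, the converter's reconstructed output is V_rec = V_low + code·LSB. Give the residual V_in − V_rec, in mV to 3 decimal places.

0.100 mV

One LSB is 4.096 V / 4096 = 1.000 mV.
(3.4561 − 0)/0.001 = 3456.1000; round gives code 3456.
Code 3456 maps back to 0 + 3456×0.001 V = 3.456 V.
Difference: 0.0001 V → 0.100 mV.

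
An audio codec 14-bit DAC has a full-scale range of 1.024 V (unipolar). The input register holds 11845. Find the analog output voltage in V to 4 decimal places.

LSB = 1.024 V / 2^14 = 62.50 µV.
V_out = 0 + 11845 × 6.25e-05 V = 0.740313 V.

0.7403 V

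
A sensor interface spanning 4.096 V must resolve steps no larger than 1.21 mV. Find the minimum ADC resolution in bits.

Number of steps required ≥ 4.096 V / 1.21 mV = 3385.12.
Need 2^N ≥ 3385.12; 2^11 = 2048, 2^12 = 4096.
Minimum N = 12.

12 bits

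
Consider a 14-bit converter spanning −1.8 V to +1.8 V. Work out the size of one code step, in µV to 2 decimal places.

Full-scale span = 3.6 V.
LSB = 3.6 / 2^14 = 3.6 / 16384 = 0.000219727 V = 219.73 µV.

219.73 µV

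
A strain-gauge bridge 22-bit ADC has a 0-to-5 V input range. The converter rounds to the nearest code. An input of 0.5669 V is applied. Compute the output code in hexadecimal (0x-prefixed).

code 0x7419E (decimal 475550)

LSB = 5 V / 4194304 = 1.19 µV.
(0.5669 − 0) / 1.19209e-06 = 475550.188 LSBs.
Round → code 475550.
In hexadecimal (0x-prefixed): 0x7419E.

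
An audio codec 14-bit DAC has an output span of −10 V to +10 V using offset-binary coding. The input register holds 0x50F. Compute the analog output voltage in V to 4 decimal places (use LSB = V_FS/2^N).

LSB = 20 V / 2^14 = 1.221 mV.
Code 0x50F = 1295 decimal.
V_out = (−10) + 1295 × 0.0012207 V = -8.41919 V.

-8.4192 V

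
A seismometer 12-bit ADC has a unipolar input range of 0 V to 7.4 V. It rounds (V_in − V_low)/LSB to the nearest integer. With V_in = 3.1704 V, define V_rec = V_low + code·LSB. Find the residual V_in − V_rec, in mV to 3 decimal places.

-0.254 mV

One LSB is 7.4 V / 4096 = 1.807 mV.
(3.1704 − 0)/0.00180664 = 1754.8592; round gives code 1755.
Reconstructed: 3.1706543 V.
V_in − V_rec = -0.000254297 V = -0.254 mV.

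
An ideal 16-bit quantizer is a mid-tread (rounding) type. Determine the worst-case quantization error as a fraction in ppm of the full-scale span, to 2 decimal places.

7.63 ppm

Rounding → worst-case error = ½ LSB = V_FS/2^17, so 1e+06/131072 = 7.62939 ppm of full scale.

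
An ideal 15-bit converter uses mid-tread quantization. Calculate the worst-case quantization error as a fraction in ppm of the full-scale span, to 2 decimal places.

Rounding → worst-case error = ½ LSB = V_FS/2^16, so 1e+06/65536 = 15.2588 ppm of full scale.

15.26 ppm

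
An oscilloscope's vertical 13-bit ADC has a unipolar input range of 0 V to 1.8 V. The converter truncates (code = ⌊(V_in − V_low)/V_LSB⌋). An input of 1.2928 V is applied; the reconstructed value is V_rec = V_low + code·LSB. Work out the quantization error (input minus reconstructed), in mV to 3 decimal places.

0.149 mV

One LSB is 1.8 V / 8192 = 219.73 µV.
(V_in − V_low)/LSB = (1.2928 − 0)/0.000219727 = 5883.6764 → code 5883 (floor).
Reconstructed: 1.2926514 V.
Error = 1.2928 − 1.2926514 = 0.000148633 V = 0.149 mV.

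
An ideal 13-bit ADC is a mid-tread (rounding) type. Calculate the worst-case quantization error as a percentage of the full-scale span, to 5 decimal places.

Rounding → worst-case error = ½ LSB = V_FS/2^14, so 100/16384 = 0.00610352 % of full scale.

0.00610 %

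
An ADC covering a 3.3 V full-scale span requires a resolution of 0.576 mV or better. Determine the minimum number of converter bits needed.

Number of steps required ≥ 3.3 V / 0.576 mV = 5729.17.
Need 2^N ≥ 5729.17; 2^12 = 4096, 2^13 = 8192.
Minimum N = 13.

13 bits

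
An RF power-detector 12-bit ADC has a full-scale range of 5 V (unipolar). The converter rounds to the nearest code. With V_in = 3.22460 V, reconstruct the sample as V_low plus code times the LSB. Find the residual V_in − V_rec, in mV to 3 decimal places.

One LSB is 5 V / 4096 = 1.221 mV.
(V_in − V_low)/LSB = (3.22460 − 0)/0.0012207 = 2641.5923 → code 2642 (round).
Reconstructed: 3.2250977 V.
Error = 3.22460 − 3.2250977 = -0.000497656 V = -0.498 mV.

-0.498 mV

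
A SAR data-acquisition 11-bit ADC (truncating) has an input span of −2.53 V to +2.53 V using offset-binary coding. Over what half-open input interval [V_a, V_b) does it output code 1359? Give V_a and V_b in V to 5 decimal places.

[0.82769 V, 0.83016 V)

LSB = 5.06/2^11 = 2.471 mV.
V_a = V_low + 1359·LSB = 0.827686 V; V_b = V_low + 1360·LSB = 0.830156 V.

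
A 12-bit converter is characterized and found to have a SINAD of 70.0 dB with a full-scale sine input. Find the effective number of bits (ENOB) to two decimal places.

ENOB = (SINAD − 1.76) / 6.02 = (70.0 − 1.76)/6.02 = 11.336.

11.34 bits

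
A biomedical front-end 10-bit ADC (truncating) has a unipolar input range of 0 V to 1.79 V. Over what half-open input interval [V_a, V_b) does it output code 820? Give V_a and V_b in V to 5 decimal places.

[1.43340 V, 1.43515 V)

LSB = 1.79/2^10 = 1.748 mV.
V_a = V_low + 820·LSB = 1.4334 V; V_b = V_low + 821·LSB = 1.43515 V.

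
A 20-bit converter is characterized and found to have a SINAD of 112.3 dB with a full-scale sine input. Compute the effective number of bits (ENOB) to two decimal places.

18.36 bits

ENOB = (SINAD − 1.76) / 6.02 = (112.3 − 1.76)/6.02 = 18.362.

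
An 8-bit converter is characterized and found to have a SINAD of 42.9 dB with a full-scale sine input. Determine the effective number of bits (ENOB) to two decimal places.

6.83 bits

ENOB = (SINAD − 1.76) / 6.02 = (42.9 − 1.76)/6.02 = 6.834.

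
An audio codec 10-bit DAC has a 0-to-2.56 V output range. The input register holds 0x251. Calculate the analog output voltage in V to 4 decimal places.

1.4825 V

LSB = 2.56 V / 2^10 = 2.500 mV.
Code 0x251 = 593 decimal.
V_out = 0 + 593 × 0.0025 V = 1.4825 V.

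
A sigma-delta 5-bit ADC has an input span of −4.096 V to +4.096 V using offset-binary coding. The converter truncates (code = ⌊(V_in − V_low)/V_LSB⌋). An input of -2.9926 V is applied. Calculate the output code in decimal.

LSB = 8.192 V / 32 = 256.000 mV.
(-2.9926 − (−4.096)) / 0.256 = 4.310 LSBs.
⌊·⌋(4.310) = 4.

code 4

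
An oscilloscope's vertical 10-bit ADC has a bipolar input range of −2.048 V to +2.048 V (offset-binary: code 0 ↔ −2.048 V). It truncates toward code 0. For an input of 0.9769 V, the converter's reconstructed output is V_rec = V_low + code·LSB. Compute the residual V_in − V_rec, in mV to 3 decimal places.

Step size: 4.096 V ÷ 2^10 = 4.000 mV.
(V_in − V_low)/LSB = (0.9769 − (−2.048))/0.004 = 756.2250 → code 756 (floor).
V_rec = (−2.048) + 756·0.004 = 0.976 V.
V_in − V_rec = 0.0009 V = 0.900 mV.

0.900 mV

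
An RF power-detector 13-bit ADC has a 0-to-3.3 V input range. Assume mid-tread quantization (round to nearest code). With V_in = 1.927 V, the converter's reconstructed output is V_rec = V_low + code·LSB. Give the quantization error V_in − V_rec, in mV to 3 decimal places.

LSB = 3.3/2^13 = 402.83 µV.
(V_in − V_low)/LSB = (1.927 − 0)/0.000402832 = 4783.6315 → code 4784 (round).
Reconstructed: 1.9271484 V.
V_in − V_rec = -0.000148437 V = -0.148 mV.

-0.148 mV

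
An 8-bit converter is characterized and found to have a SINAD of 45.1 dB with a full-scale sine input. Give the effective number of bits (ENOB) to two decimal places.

7.20 bits

ENOB = (SINAD − 1.76) / 6.02 = (45.1 − 1.76)/6.02 = 7.199.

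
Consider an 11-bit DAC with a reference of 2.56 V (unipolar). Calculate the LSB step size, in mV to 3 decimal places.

1.250 mV

Full-scale span = 2.56 V.
LSB = 2.56 / 2^11 = 2.56 / 2048 = 0.00125 V = 1.250 mV.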